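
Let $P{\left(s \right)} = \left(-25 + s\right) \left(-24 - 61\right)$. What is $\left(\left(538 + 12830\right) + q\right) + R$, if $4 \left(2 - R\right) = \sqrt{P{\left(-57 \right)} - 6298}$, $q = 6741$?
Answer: $20111 - \sqrt{42} \approx 20105.0$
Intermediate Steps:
$P{\left(s \right)} = 2125 - 85 s$ ($P{\left(s \right)} = \left(-25 + s\right) \left(-85\right) = 2125 - 85 s$)
$R = 2 - \sqrt{42}$ ($R = 2 - \frac{\sqrt{\left(2125 - -4845\right) - 6298}}{4} = 2 - \frac{\sqrt{\left(2125 + 4845\right) - 6298}}{4} = 2 - \frac{\sqrt{6970 - 6298}}{4} = 2 - \frac{\sqrt{672}}{4} = 2 - \frac{4 \sqrt{42}}{4} = 2 - \sqrt{42} \approx -4.4807$)
$\left(\left(538 + 12830\right) + q\right) + R = \left(\left(538 + 12830\right) + 6741\right) + \left(2 - \sqrt{42}\right) = \left(13368 + 6741\right) + \left(2 - \sqrt{42}\right) = 20109 + \left(2 - \sqrt{42}\right) = 20111 - \sqrt{42}$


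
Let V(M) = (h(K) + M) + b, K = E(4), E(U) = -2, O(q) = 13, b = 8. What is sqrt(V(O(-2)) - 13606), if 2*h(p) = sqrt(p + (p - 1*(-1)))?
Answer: sqrt(-54340 + 2*I*sqrt(3))/2 ≈ 0.0037151 + 116.55*I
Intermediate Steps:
K = -2
h(p) = sqrt(1 + 2*p)/2 (h(p) = sqrt(p + (p - 1*(-1)))/2 = sqrt(p + (p + 1))/2 = sqrt(p + (1 + p))/2 = sqrt(1 + 2*p)/2)
V(M) = 8 + M + I*sqrt(3)/2 (V(M) = (sqrt(1 + 2*(-2))/2 + M) + 8 = (sqrt(1 - 4)/2 + M) + 8 = (sqrt(-3)/2 + M) + 8 = ((I*sqrt(3))/2 + M) + 8 = (I*sqrt(3)/2 + M) + 8 = (M + I*sqrt(3)/2) + 8 = 8 + M + I*sqrt(3)/2)
sqrt(V(O(-2)) - 13606) = sqrt((8 + 13 + I*sqrt(3)/2) - 13606) = sqrt((21 + I*sqrt(3)/2) - 13606) = sqrt(-13585 + I*sqrt(3)/2)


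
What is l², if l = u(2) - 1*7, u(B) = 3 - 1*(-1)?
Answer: 9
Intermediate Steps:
u(B) = 4 (u(B) = 3 + 1 = 4)
l = -3 (l = 4 - 1*7 = 4 - 7 = -3)
l² = (-3)² = 9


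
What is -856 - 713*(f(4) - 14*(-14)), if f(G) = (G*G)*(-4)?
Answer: -94972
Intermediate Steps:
f(G) = -4*G² (f(G) = G²*(-4) = -4*G²)
-856 - 713*(f(4) - 14*(-14)) = -856 - 713*(-4*4² - 14*(-14)) = -856 - 713*(-4*16 + 196) = -856 - 713*(-64 + 196) = -856 - 713*132 = -856 - 94116 = -94972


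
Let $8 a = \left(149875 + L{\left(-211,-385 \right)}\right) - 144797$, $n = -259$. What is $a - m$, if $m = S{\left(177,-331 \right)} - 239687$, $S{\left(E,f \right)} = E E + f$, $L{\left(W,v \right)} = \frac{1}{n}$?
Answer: $\frac{433718809}{2072} \approx 2.0932 \cdot 10^{5}$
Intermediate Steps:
$L{\left(W,v \right)} = - \frac{1}{259}$ ($L{\left(W,v \right)} = \frac{1}{-259} = - \frac{1}{259}$)
$S{\left(E,f \right)} = f + E^{2}$ ($S{\left(E,f \right)} = E^{2} + f = f + E^{2}$)
$a = \frac{1315201}{2072}$ ($a = \frac{\left(149875 - \frac{1}{259}\right) - 144797}{8} = \frac{\frac{38817624}{259} - 144797}{8} = \frac{1}{8} \cdot \frac{1315201}{259} = \frac{1315201}{2072} \approx 634.75$)
$m = -208689$ ($m = \left(-331 + 177^{2}\right) - 239687 = \left(-331 + 31329\right) - 239687 = 30998 - 239687 = -208689$)
$a - m = \frac{1315201}{2072} - -208689 = \frac{1315201}{2072} + 208689 = \frac{433718809}{2072}$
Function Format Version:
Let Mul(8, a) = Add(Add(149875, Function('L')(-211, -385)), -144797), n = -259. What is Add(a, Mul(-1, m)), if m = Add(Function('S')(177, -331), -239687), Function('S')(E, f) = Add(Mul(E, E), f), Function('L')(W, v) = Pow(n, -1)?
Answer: Rational(433718809, 2072) ≈ 2.0932e+5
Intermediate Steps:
Function('L')(W, v) = Rational(-1, 259) (Function('L')(W, v) = Pow(-259, -1) = Rational(-1, 259))
Function('S')(E, f) = Add(f, Pow(E, 2)) (Function('S')(E, f) = Add(Pow(E, 2), f) = Add(f, Pow(E, 2)))
a = Rational(1315201, 2072) (a = Mul(Rational(1, 8), Add(Add(149875, Rational(-1, 259)), -144797)) = Mul(Rational(1, 8), Add(Rational(38817624, 259), -144797)) = Mul(Rational(1, 8), Rational(1315201, 259)) = Rational(1315201, 2072) ≈ 634.75)
m = -208689 (m = Add(Add(-331, Pow(177, 2)), -239687) = Add(Add(-331, 31329), -239687) = Add(30998, -239687) = -208689)
Add(a, Mul(-1, m)) = Add(Rational(1315201, 2072), Mul(-1, -208689)) = Add(Rational(1315201, 2072), 208689) = Rational(433718809, 2072)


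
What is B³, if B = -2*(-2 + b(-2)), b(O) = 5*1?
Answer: -216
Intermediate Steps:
b(O) = 5
B = -6 (B = -2*(-2 + 5) = -2*3 = -6)
B³ = (-6)³ = -216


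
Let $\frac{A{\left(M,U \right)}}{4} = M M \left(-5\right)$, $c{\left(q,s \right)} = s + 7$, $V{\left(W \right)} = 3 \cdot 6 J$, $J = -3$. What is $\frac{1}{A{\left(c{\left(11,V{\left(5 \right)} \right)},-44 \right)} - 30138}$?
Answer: $- \frac{1}{74318} \approx -1.3456 \cdot 10^{-5}$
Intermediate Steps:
$V{\left(W \right)} = -54$ ($V{\left(W \right)} = 3 \cdot 6 \left(-3\right) = 18 \left(-3\right) = -54$)
$c{\left(q,s \right)} = 7 + s$
$A{\left(M,U \right)} = - 20 M^{2}$ ($A{\left(M,U \right)} = 4 M M \left(-5\right) = 4 M^{2} \left(-5\right) = 4 \left(- 5 M^{2}\right) = - 20 M^{2}$)
$\frac{1}{A{\left(c{\left(11,V{\left(5 \right)} \right)},-44 \right)} - 30138} = \frac{1}{- 20 \left(7 - 54\right)^{2} - 30138} = \frac{1}{- 20 \left(-47\right)^{2} - 30138} = \frac{1}{\left(-20\right) 2209 - 30138} = \frac{1}{-44180 - 30138} = \frac{1}{-74318} = - \frac{1}{74318}$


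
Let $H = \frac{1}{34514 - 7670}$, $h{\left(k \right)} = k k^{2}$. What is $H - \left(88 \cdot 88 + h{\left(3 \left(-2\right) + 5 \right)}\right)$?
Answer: $- \frac{207853091}{26844} \approx -7743.0$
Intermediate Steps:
$h{\left(k \right)} = k^{3}$
$H = \frac{1}{26844} \approx 3.7252 \cdot 10^{-5}$
$H - \left(88 \cdot 88 + h{\left(3 \left(-2\right) + 5 \right)}\right) = \frac{1}{26844} - \left(88 \cdot 88 + \left(3 \left(-2\right) + 5\right)^{3}\right) = \frac{1}{26844} - \left(7744 + \left(-6 + 5\right)^{3}\right) = \frac{1}{26844} - \left(7744 + \left(-1\right)^{3}\right) = \frac{1}{26844} - \left(7744 - 1\right) = \frac{1}{26844} - 7743 = - \frac{207853091}{26844}$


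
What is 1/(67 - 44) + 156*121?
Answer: 434149/23 ≈ 18876.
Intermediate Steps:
1/(67 - 44) + 156*121 = 1/23 + 18876 = 434149/23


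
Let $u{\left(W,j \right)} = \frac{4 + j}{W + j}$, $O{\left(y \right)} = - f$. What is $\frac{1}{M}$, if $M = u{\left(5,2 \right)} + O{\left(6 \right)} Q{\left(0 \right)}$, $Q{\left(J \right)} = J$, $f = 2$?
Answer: $\frac{7}{6} \approx 1.1667$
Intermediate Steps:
$O{\left(y \right)} = -2$ ($O{\left(y \right)} = \left(-1\right) 2 = -2$)
$M = \frac{6}{7}$ ($M = \frac{4 + 2}{5 + 2} - 0 = \frac{1}{7} \cdot 6 + 0 = \frac{6}{7} + 0 = \frac{6}{7} \approx 0.85714$)
$\frac{1}{M} = \frac{1}{\frac{6}{7}} = \frac{7}{6}$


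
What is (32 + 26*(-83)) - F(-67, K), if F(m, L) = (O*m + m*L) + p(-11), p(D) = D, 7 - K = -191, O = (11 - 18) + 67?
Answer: 15171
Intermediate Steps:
O = 60 (O = -7 + 67 = 60)
K = 198 (K = 7 - 1*(-191) = 7 + 191 = 198)
F(m, L) = -11 + 60*m + L*m (F(m, L) = (60*m + m*L) - 11 = (60*m + L*m) - 11 = -11 + 60*m + L*m)
(32 + 26*(-83)) - F(-67, K) = (32 + 26*(-83)) - (-11 + 60*(-67) + 198*(-67)) = (32 - 2158) - (-11 - 4020 - 13266) = -2126 - 1*(-17297) = -2126 + 17297 = 15171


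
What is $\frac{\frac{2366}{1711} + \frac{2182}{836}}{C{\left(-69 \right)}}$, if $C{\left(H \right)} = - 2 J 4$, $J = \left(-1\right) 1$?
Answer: $\frac{2855689}{5721584} \approx 0.49911$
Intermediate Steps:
$J = -1$
$C{\left(H \right)} = 8$ ($C{\left(H \right)} = \left(-2\right) \left(-1\right) 4 = 2 \cdot 4 = 8$)
$\frac{\frac{2366}{1711} + \frac{2182}{836}}{C{\left(-69 \right)}} = \frac{\frac{2366}{1711} + \frac{2182}{836}}{8} = \left(2366 \cdot \frac{1}{1711} + 2182 \cdot \frac{1}{836}\right) \frac{1}{8} = \left(\frac{2366}{1711} + \frac{1091}{418}\right) \frac{1}{8} = \frac{2855689}{715198} \cdot \frac{1}{8} = \frac{2855689}{5721584}$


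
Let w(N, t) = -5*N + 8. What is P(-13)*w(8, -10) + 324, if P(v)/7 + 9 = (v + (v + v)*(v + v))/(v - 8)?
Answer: 9412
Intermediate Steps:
w(N, t) = 8 - 5*N
P(v) = -63 + 7*(v + 4*v²)/(-8 + v) (P(v) = -63 + 7*((v + (v + v)*(v + v))/(v - 8)) = -63 + 7*((v + (2*v)*(2*v))/(-8 + v)) = -63 + 7*((v + 4*v²)/(-8 + v)) = -63 + 7*(v + 4*v²)/(-8 + v))
P(-13)*w(8, -10) + 324 = (28*(18 + (-13)² - 2*(-13))/(-8 - 13))*(8 - 5*8) + 324 = (28*(18 + 169 + 26)/(-21))*(8 - 40) + 324 = (28*(-1/21)*213)*(-32) + 324 = -284*(-32) + 324 = 9088 + 324 = 9412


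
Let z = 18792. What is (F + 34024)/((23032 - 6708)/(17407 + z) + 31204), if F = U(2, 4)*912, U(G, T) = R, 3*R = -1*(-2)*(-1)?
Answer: 2852891/2664080 ≈ 1.0709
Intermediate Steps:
R = -2/3 (R = (-1*(-2)*(-1))/3 = (2*(-1))/3 = (1/3)*(-2) = -2/3 ≈ -0.66667)
U(G, T) = -2/3
F = -608 (F = -2/3*912 = -608)
(F + 34024)/((23032 - 6708)/(17407 + z) + 31204) = (-608 + 34024)/((23032 - 6708)/(17407 + 18792) + 31204) = 33416/(16324/36199 + 31204) = 33416/(16324*(1/36199) + 31204) = 33416/(308/683 + 31204) = 33416/(21312640/683) = 33416*(683/21312640) = 2852891/2664080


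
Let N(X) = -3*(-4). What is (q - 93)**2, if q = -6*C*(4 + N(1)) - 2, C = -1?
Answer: 1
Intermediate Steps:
N(X) = 12
q = 94 (q = -(-6)*(4 + 12) - 2 = -(-6)*16 - 2 = -6*(-16) - 2 = 96 - 2 = 94)
(q - 93)**2 = (94 - 93)**2 = 1**2 = 1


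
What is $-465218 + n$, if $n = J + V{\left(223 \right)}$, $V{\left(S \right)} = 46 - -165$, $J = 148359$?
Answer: $-316648$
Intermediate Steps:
$V{\left(S \right)} = 211$ ($V{\left(S \right)} = 46 + 165 = 211$)
$n = 148570$ ($n = 148359 + 211 = 148570$)
$-465218 + n = -465218 + 148570 = -316648$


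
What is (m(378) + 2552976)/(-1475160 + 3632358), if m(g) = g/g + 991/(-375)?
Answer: 478682692/404474625 ≈ 1.1835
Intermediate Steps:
m(g) = -616/375 (m(g) = 1 + 991*(-1/375) = 1 - 991/375 = -616/375)
(m(378) + 2552976)/(-1475160 + 3632358) = (-616/375 + 2552976)/(-1475160 + 3632358) = (957365384/375)/2157198 = (957365384/375)*(1/2157198) = 478682692/404474625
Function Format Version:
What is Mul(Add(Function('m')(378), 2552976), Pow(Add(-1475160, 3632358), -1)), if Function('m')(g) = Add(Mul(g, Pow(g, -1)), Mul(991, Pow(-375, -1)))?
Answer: Rational(478682692, 404474625) ≈ 1.1835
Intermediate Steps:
Function('m')(g) = Rational(-616, 375) (Function('m')(g) = Add(1, Mul(991, Rational(-1, 375))) = Add(1, Rational(-991, 375)) = Rational(-616, 375))
Mul(Add(Function('m')(378), 2552976), Pow(Add(-1475160, 3632358), -1)) = Mul(Add(Rational(-616, 375), 2552976), Pow(Add(-1475160, 3632358), -1)) = Mul(Rational(957365384, 375), Pow(2157198, -1)) = Mul(Rational(957365384, 375), Rational(1, 2157198)) = Rational(478682692, 404474625)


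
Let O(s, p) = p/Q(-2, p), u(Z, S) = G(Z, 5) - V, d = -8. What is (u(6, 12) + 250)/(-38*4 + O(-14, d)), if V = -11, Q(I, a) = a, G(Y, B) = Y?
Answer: -267/151 ≈ -1.7682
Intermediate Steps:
u(Z, S) = 11 + Z (u(Z, S) = Z - 1*(-11) = Z + 11 = 11 + Z)
O(s, p) = 1 (O(s, p) = p/p = 1)
(u(6, 12) + 250)/(-38*4 + O(-14, d)) = ((11 + 6) + 250)/(-38*4 + 1) = (17 + 250)/(-152 + 1) = 267/(-151) = 267*(-1/151) = -267/151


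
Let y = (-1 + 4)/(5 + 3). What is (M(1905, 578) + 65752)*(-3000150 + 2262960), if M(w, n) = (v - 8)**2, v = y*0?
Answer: -48518897040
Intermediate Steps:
y = 3/8 ≈ 0.37500
v = 0 (v = (3/8)*0 = 0)
M(w, n) = 64 (M(w, n) = (0 - 8)**2 = (-8)**2 = 64)
(M(1905, 578) + 65752)*(-3000150 + 2262960) = (64 + 65752)*(-3000150 + 2262960) = 65816*(-737190) = -48518897040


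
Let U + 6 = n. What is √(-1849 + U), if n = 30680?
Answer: 5*√1153 ≈ 169.78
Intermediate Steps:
U = 30674 (U = -6 + 30680 = 30674)
√(-1849 + U) = √(-1849 + 30674) = √28825 = 5*√1153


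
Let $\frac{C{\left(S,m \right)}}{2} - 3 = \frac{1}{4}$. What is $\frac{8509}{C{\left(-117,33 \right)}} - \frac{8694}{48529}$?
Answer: $\frac{63519500}{48529} \approx 1308.9$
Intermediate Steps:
$C{\left(S,m \right)} = \frac{13}{2}$ ($C{\left(S,m \right)} = 6 + \frac{2}{4} = 6 + 2 \cdot \frac{1}{4} = 6 + \frac{1}{2} = \frac{13}{2}$)
$\frac{8509}{C{\left(-117,33 \right)}} - \frac{8694}{48529} = \frac{8509}{\frac{13}{2}} - \frac{8694}{48529} = 8509 \cdot \frac{2}{13} - \frac{8694}{48529} = \frac{17018}{13} - \frac{8694}{48529} = \frac{63519500}{48529}$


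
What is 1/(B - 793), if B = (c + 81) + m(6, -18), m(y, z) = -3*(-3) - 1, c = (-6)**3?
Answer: -1/920 ≈ -0.0010870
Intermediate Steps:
c = -216
m(y, z) = 8 (m(y, z) = 9 - 1 = 8)
B = -127 (B = (-216 + 81) + 8 = -135 + 8 = -127)
1/(B - 793) = 1/(-127 - 793) = 1/(-920) = -1/920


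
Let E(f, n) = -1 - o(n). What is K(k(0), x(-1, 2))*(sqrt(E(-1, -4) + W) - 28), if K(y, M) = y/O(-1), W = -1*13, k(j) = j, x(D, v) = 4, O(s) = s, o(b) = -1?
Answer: 0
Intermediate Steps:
E(f, n) = 0 (E(f, n) = -1 - 1*(-1) = -1 + 1 = 0)
W = -13
K(y, M) = -y (K(y, M) = y/(-1) = y*(-1) = -y)
K(k(0), x(-1, 2))*(sqrt(E(-1, -4) + W) - 28) = (-1*0)*(sqrt(0 - 13) - 28) = 0*(sqrt(-13) - 28) = 0*(I*sqrt(13) - 28) = 0*(-28 + I*sqrt(13)) = 0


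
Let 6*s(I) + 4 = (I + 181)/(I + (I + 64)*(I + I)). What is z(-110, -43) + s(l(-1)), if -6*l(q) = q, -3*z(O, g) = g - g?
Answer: 1709/2328 ≈ 0.73411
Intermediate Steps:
z(O, g) = 0 (z(O, g) = -(g - g)/3 = -⅓*0 = 0)
l(q) = -q/6
s(I) = -⅔ + (181 + I)/(6*(I + 2*I*(64 + I))) (s(I) = -⅔ + ((I + 181)/(I + (I + 64)*(I + I)))/6 = -⅔ + ((181 + I)/(I + (64 + I)*(2*I)))/6 = -⅔ + ((181 + I)/(I + 2*I*(64 + I)))/6 = -⅔ + (181 + I)/(6*(I + 2*I*(64 + I))))
z(-110, -43) + s(l(-1)) = 0 + (181 - (-515)*(-1)/6 - 8*(-⅙*(-1))²)/(6*((-⅙*(-1)))*(129 + 2*(-⅙*(-1)))) = 0 + (181 - 515*⅙ - 8*(⅙)²)/(6*(⅙)*(129 + 2*(⅙))) = 0 + (⅙)*6*(181 - 515/6 - 8*1/36)/(129 + ⅓) = 0 + (⅙)*6*(181 - 515/6 - 2/9)/(388/3) = 0 + (⅙)*6*(3/388)*(1709/18) = 0 + 1709/2328 = 1709/2328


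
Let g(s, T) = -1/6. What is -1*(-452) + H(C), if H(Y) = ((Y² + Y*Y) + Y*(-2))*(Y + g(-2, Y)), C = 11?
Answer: 8506/3 ≈ 2835.3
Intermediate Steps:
g(s, T) = -⅙ (g(s, T) = -1*⅙ = -⅙)
H(Y) = (-⅙ + Y)*(-2*Y + 2*Y²) (H(Y) = ((Y² + Y*Y) + Y*(-2))*(Y - ⅙) = ((Y² + Y²) - 2*Y)*(-⅙ + Y) = (2*Y² - 2*Y)*(-⅙ + Y) = (-2*Y + 2*Y²)*(-⅙ + Y) = (-⅙ + Y)*(-2*Y + 2*Y²))
-1*(-452) + H(C) = -1*(-452) + (⅓)*11*(1 - 7*11 + 6*11²) = 452 + (⅓)*11*(1 - 77 + 6*121) = 452 + (⅓)*11*(1 - 77 + 726) = 452 + (⅓)*11*650 = 452 + 7150/3 = 8506/3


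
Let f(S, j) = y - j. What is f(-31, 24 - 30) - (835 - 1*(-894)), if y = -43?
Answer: -1766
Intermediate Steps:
f(S, j) = -43 - j
f(-31, 24 - 30) - (835 - 1*(-894)) = (-43 - (24 - 30)) - (835 - 1*(-894)) = (-43 - 1*(-6)) - (835 + 894) = (-43 + 6) - 1*1729 = -37 - 1729 = -1766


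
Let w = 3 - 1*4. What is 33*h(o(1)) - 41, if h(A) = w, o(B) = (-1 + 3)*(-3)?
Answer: -74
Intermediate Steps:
w = -1 (w = 3 - 4 = -1)
o(B) = -6 (o(B) = 2*(-3) = -6)
h(A) = -1
33*h(o(1)) - 41 = 33*(-1) - 41 = -33 - 41 = -74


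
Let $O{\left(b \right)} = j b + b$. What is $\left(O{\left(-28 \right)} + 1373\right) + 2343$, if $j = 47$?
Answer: $2372$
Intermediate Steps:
$O{\left(b \right)} = 48 b$ ($O{\left(b \right)} = 47 b + b = 48 b$)
$\left(O{\left(-28 \right)} + 1373\right) + 2343 = \left(48 \left(-28\right) + 1373\right) + 2343 = \left(-1344 + 1373\right) + 2343 = 29 + 2343 = 2372$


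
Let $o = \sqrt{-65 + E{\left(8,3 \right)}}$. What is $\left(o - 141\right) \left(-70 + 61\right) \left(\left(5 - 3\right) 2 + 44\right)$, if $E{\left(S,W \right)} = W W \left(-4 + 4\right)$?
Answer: $60912 - 432 i \sqrt{65} \approx 60912.0 - 3482.9 i$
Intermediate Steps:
$E{\left(S,W \right)} = 0$ ($E{\left(S,W \right)} = W^{2} \cdot 0 = 0$)
$o = i \sqrt{65}$ ($o = \sqrt{-65 + 0} = \sqrt{-65} = i \sqrt{65} \approx 8.0623 i$)
$\left(o - 141\right) \left(-70 + 61\right) \left(\left(5 - 3\right) 2 + 44\right) = \left(i \sqrt{65} - 141\right) \left(-70 + 61\right) \left(\left(5 - 3\right) 2 + 44\right) = \left(-141 + i \sqrt{65}\right) \left(- 9 \left(2 \cdot 2 + 44\right)\right) = \left(-141 + i \sqrt{65}\right) \left(- 9 \left(4 + 44\right)\right) = \left(-141 + i \sqrt{65}\right) \left(\left(-9\right) 48\right) = \left(-141 + i \sqrt{65}\right) \left(-432\right) = 60912 - 432 i \sqrt{65}$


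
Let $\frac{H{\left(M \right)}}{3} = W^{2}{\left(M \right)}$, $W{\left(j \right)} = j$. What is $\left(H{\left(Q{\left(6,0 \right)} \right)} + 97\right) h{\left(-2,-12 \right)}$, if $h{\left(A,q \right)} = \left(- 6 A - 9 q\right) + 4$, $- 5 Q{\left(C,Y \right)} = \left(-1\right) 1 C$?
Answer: $\frac{314092}{25} \approx 12564.0$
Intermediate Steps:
$Q{\left(C,Y \right)} = \frac{C}{5}$ ($Q{\left(C,Y \right)} = - \frac{\left(-1\right) 1 C}{5} = - \frac{\left(-1\right) C}{5} = \frac{C}{5}$)
$h{\left(A,q \right)} = 4 - 9 q - 6 A$ ($h{\left(A,q \right)} = \left(- 9 q - 6 A\right) + 4 = 4 - 9 q - 6 A$)
$H{\left(M \right)} = 3 M^{2}$
$\left(H{\left(Q{\left(6,0 \right)} \right)} + 97\right) h{\left(-2,-12 \right)} = \left(3 \left(\frac{1}{5} \cdot 6\right)^{2} + 97\right) \left(4 - -108 - -12\right) = \left(3 \left(\frac{6}{5}\right)^{2} + 97\right) \left(4 + 108 + 12\right) = \left(3 \cdot \frac{36}{25} + 97\right) 124 = \left(\frac{108}{25} + 97\right) 124 = \frac{2533}{25} \cdot 124 = \frac{314092}{25}$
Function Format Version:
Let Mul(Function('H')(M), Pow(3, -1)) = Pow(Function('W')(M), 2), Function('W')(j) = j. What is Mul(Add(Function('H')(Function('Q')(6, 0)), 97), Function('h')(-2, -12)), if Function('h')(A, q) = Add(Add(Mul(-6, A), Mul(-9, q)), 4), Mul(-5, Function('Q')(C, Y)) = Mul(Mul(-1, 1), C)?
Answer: Rational(314092, 25) ≈ 12564.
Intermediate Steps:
Function('Q')(C, Y) = Mul(Rational(1, 5), C) (Function('Q')(C, Y) = Mul(Rational(-1, 5), Mul(Mul(-1, 1), C)) = Mul(Rational(-1, 5), Mul(-1, C)) = Mul(Rational(1, 5), C))
Function('h')(A, q) = Add(4, Mul(-9, q), Mul(-6, A)) (Function('h')(A, q) = Add(Add(Mul(-9, q), Mul(-6, A)), 4) = Add(4, Mul(-9, q), Mul(-6, A)))
Function('H')(M) = Mul(3, Pow(M, 2))
Mul(Add(Function('H')(Function('Q')(6, 0)), 97), Function('h')(-2, -12)) = Mul(Add(Mul(3, Pow(Mul(Rational(1, 5), 6), 2)), 97), Add(4, Mul(-9, -12), Mul(-6, -2))) = Mul(Add(Mul(3, Pow(Rational(6, 5), 2)), 97), Add(4, 108, 12)) = Mul(Add(Mul(3, Rational(36, 25)), 97), 124) = Mul(Add(Rational(108, 25), 97), 124) = Mul(Rational(2533, 25), 124) = Rational(314092, 25)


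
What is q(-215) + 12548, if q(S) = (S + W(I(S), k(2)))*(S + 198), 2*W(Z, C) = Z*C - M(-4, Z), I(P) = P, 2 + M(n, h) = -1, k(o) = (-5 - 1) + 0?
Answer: 10425/2 ≈ 5212.5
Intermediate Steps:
k(o) = -6 (k(o) = -6 + 0 = -6)
M(n, h) = -3 (M(n, h) = -2 - 1 = -3)
W(Z, C) = 3/2 + C*Z/2 (W(Z, C) = (Z*C - 1*(-3))/2 = (C*Z + 3)/2 = (3 + C*Z)/2 = 3/2 + C*Z/2)
q(S) = (198 + S)*(3/2 - 2*S) (q(S) = (S + (3/2 + (½)*(-6)*S))*(S + 198) = (S + (3/2 - 3*S))*(198 + S) = (3/2 - 2*S)*(198 + S) = (198 + S)*(3/2 - 2*S))
q(-215) + 12548 = (297 - 2*(-215)² - 789/2*(-215)) + 12548 = (297 - 2*46225 + 169635/2) + 12548 = (297 - 92450 + 169635/2) + 12548 = -14671/2 + 12548 = 10425/2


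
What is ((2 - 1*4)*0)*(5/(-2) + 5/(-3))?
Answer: 0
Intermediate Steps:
((2 - 1*4)*0)*(5/(-2) + 5/(-3)) = ((2 - 4)*0)*(5*(-½) + 5*(-⅓)) = (-2*0)*(-5/2 - 5/3) = 0*(-25/6) = 0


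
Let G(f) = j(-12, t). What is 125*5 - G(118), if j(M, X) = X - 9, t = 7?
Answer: 627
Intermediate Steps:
j(M, X) = -9 + X
G(f) = -2 (G(f) = -9 + 7 = -2)
125*5 - G(118) = 125*5 - 1*(-2) = 625 + 2 = 627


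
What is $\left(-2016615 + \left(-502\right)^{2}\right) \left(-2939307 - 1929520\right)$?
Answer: $8591585681297$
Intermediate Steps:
$\left(-2016615 + \left(-502\right)^{2}\right) \left(-2939307 - 1929520\right) = \left(-2016615 + 252004\right) \left(-4868827\right) = \left(-1764611\right) \left(-4868827\right) = 8591585681297$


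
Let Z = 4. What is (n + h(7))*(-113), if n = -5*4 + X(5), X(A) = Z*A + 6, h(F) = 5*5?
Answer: -3503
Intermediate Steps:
h(F) = 25
X(A) = 6 + 4*A (X(A) = 4*A + 6 = 6 + 4*A)
n = 6 (n = -5*4 + (6 + 4*5) = -20 + (6 + 20) = -20 + 26 = 6)
(n + h(7))*(-113) = (6 + 25)*(-113) = 31*(-113) = -3503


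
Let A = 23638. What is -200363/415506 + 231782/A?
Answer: 45785315549/4910865414 ≈ 9.3233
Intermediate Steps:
-200363/415506 + 231782/A = -200363/415506 + 231782/23638 = -200363*1/415506 + 231782*(1/23638) = -200363/415506 + 115891/11819 = 45785315549/4910865414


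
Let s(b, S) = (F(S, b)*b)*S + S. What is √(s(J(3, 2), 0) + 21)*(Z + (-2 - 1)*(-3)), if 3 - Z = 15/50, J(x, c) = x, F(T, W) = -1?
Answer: 117*√21/10 ≈ 53.616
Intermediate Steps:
Z = 27/10 (Z = 3 - 15/50 = 3 - 1*3/10 = 3 - 3/10 = 27/10 ≈ 2.7000)
s(b, S) = S - S*b (s(b, S) = (-b)*S + S = -S*b + S = S - S*b)
√(s(J(3, 2), 0) + 21)*(Z + (-2 - 1)*(-3)) = √(0*(1 - 1*3) + 21)*(27/10 + (-2 - 1)*(-3)) = √(0*(1 - 3) + 21)*(27/10 - 3*(-3)) = √(0*(-2) + 21)*(27/10 + 9) = √(0 + 21)*(117/10) = √21*(117/10) = 117*√21/10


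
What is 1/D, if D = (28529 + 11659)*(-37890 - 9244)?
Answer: -1/1894221192 ≈ -5.2792e-10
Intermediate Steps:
D = -1894221192 (D = 40188*(-47134) = -1894221192)
1/D = 1/(-1894221192) = -1/1894221192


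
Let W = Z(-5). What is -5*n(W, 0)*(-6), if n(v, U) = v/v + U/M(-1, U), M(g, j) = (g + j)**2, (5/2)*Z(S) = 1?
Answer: 30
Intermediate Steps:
Z(S) = 2/5 (Z(S) = (2/5)*1 = 2/5)
W = 2/5 ≈ 0.40000
n(v, U) = 1 + U/(-1 + U)**2 (n(v, U) = v/v + U/((-1 + U)**2) = 1 + U/(-1 + U)**2)
-5*n(W, 0)*(-6) = -5*(1 + 0/(-1 + 0)**2)*(-6) = -5*(1 + 0/(-1)**2)*(-6) = -5*(1 + 0*1)*(-6) = -5*(1 + 0)*(-6) = -5*(-6) = 30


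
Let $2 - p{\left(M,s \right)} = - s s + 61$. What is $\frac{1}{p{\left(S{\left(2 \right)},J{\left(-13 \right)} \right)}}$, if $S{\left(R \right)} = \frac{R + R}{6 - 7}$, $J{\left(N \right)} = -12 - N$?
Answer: $- \frac{1}{58} \approx -0.017241$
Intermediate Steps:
$S{\left(R \right)} = - 2 R$ ($S{\left(R \right)} = \frac{2 R}{-1} = 2 R \left(-1\right) = - 2 R$)
$p{\left(M,s \right)} = -59 + s^{2}$ ($p{\left(M,s \right)} = 2 - \left(- s s + 61\right) = 2 - \left(- s^{2} + 61\right) = 2 - \left(61 - s^{2}\right) = 2 + \left(-61 + s^{2}\right) = -59 + s^{2}$)
$\frac{1}{p{\left(S{\left(2 \right)},J{\left(-13 \right)} \right)}} = \frac{1}{-59 + \left(-12 - -13\right)^{2}} = \frac{1}{-59 + \left(-12 + 13\right)^{2}} = \frac{1}{-59 + 1^{2}} = \frac{1}{-59 + 1} = \frac{1}{-58} = - \frac{1}{58}$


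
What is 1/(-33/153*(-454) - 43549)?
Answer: -51/2216005 ≈ -2.3014e-5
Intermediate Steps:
1/(-33/153*(-454) - 43549) = 1/(-33*1/153*(-454) - 43549) = 1/(-11/51*(-454) - 43549) = 1/(4994/51 - 43549) = 1/(-2216005/51) = -51/2216005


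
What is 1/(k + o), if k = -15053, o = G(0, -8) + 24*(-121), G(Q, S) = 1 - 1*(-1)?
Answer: -1/17955 ≈ -5.5695e-5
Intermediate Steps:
G(Q, S) = 2 (G(Q, S) = 1 + 1 = 2)
o = -2902 (o = 2 + 24*(-121) = 2 - 2904 = -2902)
1/(k + o) = 1/(-15053 - 2902) = 1/(-17955) = -1/17955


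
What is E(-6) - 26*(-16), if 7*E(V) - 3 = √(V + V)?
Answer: 2915/7 + 2*I*√3/7 ≈ 416.43 + 0.49487*I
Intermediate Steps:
E(V) = 3/7 + √2*√V/7 (E(V) = 3/7 + √(V + V)/7 = 3/7 + √(2*V)/7 = 3/7 + (√2*√V)/7 = 3/7 + √2*√V/7)
E(-6) - 26*(-16) = (3/7 + √2*√(-6)/7) - 26*(-16) = (3/7 + √2*(I*√6)/7) + 416 = (3/7 + 2*I*√3/7) + 416 = 2915/7 + 2*I*√3/7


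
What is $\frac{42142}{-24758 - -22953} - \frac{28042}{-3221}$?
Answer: $- \frac{4480188}{305995} \approx -14.641$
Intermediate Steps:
$\frac{42142}{-24758 - -22953} - \frac{28042}{-3221} = \frac{42142}{-24758 + 22953} - - \frac{28042}{3221} = \frac{42142}{-1805} + \frac{28042}{3221} = 42142 \left(- \frac{1}{1805}\right) + \frac{28042}{3221} = - \frac{2218}{95} + \frac{28042}{3221} = - \frac{4480188}{305995}$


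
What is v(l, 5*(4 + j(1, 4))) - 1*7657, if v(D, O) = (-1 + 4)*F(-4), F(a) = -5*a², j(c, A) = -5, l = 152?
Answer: -7897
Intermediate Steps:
v(D, O) = -240 (v(D, O) = (-1 + 4)*(-5*(-4)²) = 3*(-5*16) = 3*(-80) = -240)
v(l, 5*(4 + j(1, 4))) - 1*7657 = -240 - 1*7657 = -240 - 7657 = -7897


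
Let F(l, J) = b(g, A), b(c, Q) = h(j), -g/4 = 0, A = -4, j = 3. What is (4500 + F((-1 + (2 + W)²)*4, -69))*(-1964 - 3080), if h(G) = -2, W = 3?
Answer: -22687912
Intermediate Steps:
g = 0 (g = -4*0 = 0)
b(c, Q) = -2
F(l, J) = -2
(4500 + F((-1 + (2 + W)²)*4, -69))*(-1964 - 3080) = (4500 - 2)*(-1964 - 3080) = 4498*(-5044) = -22687912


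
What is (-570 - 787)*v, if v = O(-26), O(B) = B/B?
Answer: -1357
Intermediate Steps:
O(B) = 1
v = 1
(-570 - 787)*v = (-570 - 787)*1 = -1357*1 = -1357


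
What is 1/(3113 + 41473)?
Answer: 1/44586 ≈ 2.2429e-5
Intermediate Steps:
1/(3113 + 41473) = 1/44586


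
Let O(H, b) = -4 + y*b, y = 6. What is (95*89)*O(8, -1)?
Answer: -84550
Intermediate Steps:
O(H, b) = -4 + 6*b
(95*89)*O(8, -1) = (95*89)*(-4 + 6*(-1)) = 8455*(-4 - 6) = 8455*(-10) = -84550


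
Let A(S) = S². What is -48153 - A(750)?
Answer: -610653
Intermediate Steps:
-48153 - A(750) = -48153 - 1*750² = -48153 - 1*562500 = -48153 - 562500 = -610653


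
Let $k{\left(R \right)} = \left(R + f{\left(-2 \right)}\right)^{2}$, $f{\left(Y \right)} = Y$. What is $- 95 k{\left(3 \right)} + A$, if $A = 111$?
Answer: $16$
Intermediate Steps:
$k{\left(R \right)} = \left(-2 + R\right)^{2}$ ($k{\left(R \right)} = \left(R - 2\right)^{2} = \left(-2 + R\right)^{2}$)
$- 95 k{\left(3 \right)} + A = - 95 \left(-2 + 3\right)^{2} + 111 = - 95 \cdot 1^{2} + 111 = \left(-95\right) 1 + 111 = -95 + 111 = 16$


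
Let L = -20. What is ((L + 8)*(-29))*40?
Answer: 13920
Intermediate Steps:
((L + 8)*(-29))*40 = ((-20 + 8)*(-29))*40 = -12*(-29)*40 = 348*40 = 13920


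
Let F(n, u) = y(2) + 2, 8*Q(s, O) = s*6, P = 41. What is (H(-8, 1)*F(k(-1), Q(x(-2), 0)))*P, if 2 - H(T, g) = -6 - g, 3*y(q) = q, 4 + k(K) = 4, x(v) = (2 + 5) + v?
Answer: 984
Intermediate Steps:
x(v) = 7 + v
k(K) = 0 (k(K) = -4 + 4 = 0)
y(q) = q/3
Q(s, O) = 3*s/4 (Q(s, O) = (s*6)/8 = (6*s)/8 = 3*s/4)
F(n, u) = 8/3 (F(n, u) = (⅓)*2 + 2 = ⅔ + 2 = 8/3)
H(T, g) = 8 + g (H(T, g) = 2 - (-6 - g) = 2 + (6 + g) = 8 + g)
(H(-8, 1)*F(k(-1), Q(x(-2), 0)))*P = ((8 + 1)*(8/3))*41 = (9*(8/3))*41 = 24*41 = 984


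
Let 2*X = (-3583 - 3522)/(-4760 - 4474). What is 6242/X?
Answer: 115277256/7105 ≈ 16225.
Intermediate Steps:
X = 7105/18468 (X = ((-3583 - 3522)/(-4760 - 4474))/2 = (-7105/(-9234))/2 = (-7105*(-1/9234))/2 = (1/2)*(7105/9234) = 7105/18468 ≈ 0.38472)
6242/X = 6242/(7105/18468) = 6242*(18468/7105) = 115277256/7105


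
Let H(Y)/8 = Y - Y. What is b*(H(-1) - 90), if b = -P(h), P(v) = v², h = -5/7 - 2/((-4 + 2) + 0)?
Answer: 360/49 ≈ 7.3469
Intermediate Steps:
H(Y) = 0 (H(Y) = 8*(Y - Y) = 8*0 = 0)
h = 2/7 (h = -5*⅐ - 2/(-2 + 0) = -5/7 - 2/(-2) = -5/7 - 2*(-½) = -5/7 + 1 = 2/7 ≈ 0.28571)
b = -4/49 (b = -(2/7)² = -1*4/49 = -4/49 ≈ -0.081633)
b*(H(-1) - 90) = -4*(0 - 90)/49 = -4/49*(-90) = 360/49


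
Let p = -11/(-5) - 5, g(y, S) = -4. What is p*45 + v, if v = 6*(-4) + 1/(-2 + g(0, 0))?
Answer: -901/6 ≈ -150.17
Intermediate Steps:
p = -14/5 (p = -11*(-1/5) - 5 = 11/5 - 5 = -14/5 ≈ -2.8000)
v = -145/6 (v = 6*(-4) + 1/(-2 - 4) = -24 + 1/(-6) = -24 - 1/6 = -145/6 ≈ -24.167)
p*45 + v = -14/5*45 - 145/6 = -126 - 145/6 = -901/6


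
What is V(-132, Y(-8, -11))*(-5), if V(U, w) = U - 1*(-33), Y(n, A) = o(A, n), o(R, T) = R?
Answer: 495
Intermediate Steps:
Y(n, A) = A
V(U, w) = 33 + U (V(U, w) = U + 33 = 33 + U)
V(-132, Y(-8, -11))*(-5) = (33 - 132)*(-5) = -99*(-5) = 495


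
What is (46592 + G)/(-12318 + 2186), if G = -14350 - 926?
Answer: -7829/2533 ≈ -3.0908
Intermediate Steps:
G = -15276
(46592 + G)/(-12318 + 2186) = (46592 - 15276)/(-12318 + 2186) = 31316/(-10132) = 31316*(-1/10132) = -7829/2533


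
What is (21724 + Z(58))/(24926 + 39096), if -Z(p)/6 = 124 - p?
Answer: 10664/32011 ≈ 0.33314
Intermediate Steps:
Z(p) = -744 + 6*p (Z(p) = -6*(124 - p) = -744 + 6*p)
(21724 + Z(58))/(24926 + 39096) = (21724 + (-744 + 6*58))/(24926 + 39096) = (21724 + (-744 + 348))/64022 = (21724 - 396)*(1/64022) = 21328*(1/64022) = 10664/32011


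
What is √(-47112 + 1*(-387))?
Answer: I*√47499 ≈ 217.94*I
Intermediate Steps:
√(-47112 + 1*(-387)) = √(-47112 - 387) = √(-47499) = I*√47499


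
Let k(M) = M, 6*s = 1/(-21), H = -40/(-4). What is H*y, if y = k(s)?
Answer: -5/63 ≈ -0.079365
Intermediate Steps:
H = 10 (H = -40*(-1/4) = 10)
s = -1/126 (s = (1/6)/(-21) = (1/6)*(-1/21) = -1/126 ≈ -0.0079365)
y = -1/126 ≈ -0.0079365
H*y = 10*(-1/126) = -5/63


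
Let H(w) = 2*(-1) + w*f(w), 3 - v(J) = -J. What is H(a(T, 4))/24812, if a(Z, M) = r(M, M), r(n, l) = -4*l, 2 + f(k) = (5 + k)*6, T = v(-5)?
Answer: 543/12406 ≈ 0.043769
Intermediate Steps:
v(J) = 3 + J (v(J) = 3 - (-1)*J = 3 + J)
T = -2 (T = 3 - 5 = -2)
f(k) = 28 + 6*k (f(k) = -2 + (5 + k)*6 = -2 + (30 + 6*k) = 28 + 6*k)
a(Z, M) = -4*M
H(w) = -2 + w*(28 + 6*w) (H(w) = 2*(-1) + w*(28 + 6*w) = -2 + w*(28 + 6*w))
H(a(T, 4))/24812 = (-2 + 2*(-4*4)*(14 + 3*(-4*4)))/24812 = (-2 + 2*(-16)*(14 + 3*(-16)))*(1/24812) = (-2 + 2*(-16)*(14 - 48))*(1/24812) = (-2 + 2*(-16)*(-34))*(1/24812) = (-2 + 1088)*(1/24812) = 1086*(1/24812) = 543/12406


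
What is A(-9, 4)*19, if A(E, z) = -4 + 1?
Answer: -57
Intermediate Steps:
A(E, z) = -3
A(-9, 4)*19 = -3*19 = -57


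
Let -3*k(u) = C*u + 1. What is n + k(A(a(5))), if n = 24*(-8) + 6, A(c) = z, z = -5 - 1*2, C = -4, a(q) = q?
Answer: -587/3 ≈ -195.67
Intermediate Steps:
z = -7 (z = -5 - 2 = -7)
A(c) = -7
k(u) = -⅓ + 4*u/3 (k(u) = -(-4*u + 1)/3 = -(1 - 4*u)/3 = -⅓ + 4*u/3)
n = -186 (n = -192 + 6 = -186)
n + k(A(a(5))) = -186 + (-⅓ + (4/3)*(-7)) = -186 + (-⅓ - 28/3) = -186 - 29/3 = -587/3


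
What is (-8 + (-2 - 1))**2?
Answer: 121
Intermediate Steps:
(-8 + (-2 - 1))**2 = (-8 - 3)**2 = (-11)**2 = 121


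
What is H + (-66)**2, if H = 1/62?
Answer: 270073/62 ≈ 4356.0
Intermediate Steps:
H = 1/62 ≈ 0.016129
H + (-66)**2 = 1/62 + (-66)**2 = 1/62 + 4356 = 270073/62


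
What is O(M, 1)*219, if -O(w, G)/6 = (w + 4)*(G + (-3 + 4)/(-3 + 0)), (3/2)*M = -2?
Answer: -2336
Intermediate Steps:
M = -4/3 (M = (⅔)*(-2) = -4/3 ≈ -1.3333)
O(w, G) = -6*(4 + w)*(-⅓ + G) (O(w, G) = -6*(w + 4)*(G + (-3 + 4)/(-3 + 0)) = -6*(4 + w)*(G + 1/(-3)) = -6*(4 + w)*(G + 1*(-⅓)) = -6*(4 + w)*(G - ⅓) = -6*(4 + w)*(-⅓ + G))
O(M, 1)*219 = (8 - 24*1 + 2*(-4/3) - 6*1*(-4/3))*219 = (8 - 24 - 8/3 + 8)*219 = -32/3*219 = -2336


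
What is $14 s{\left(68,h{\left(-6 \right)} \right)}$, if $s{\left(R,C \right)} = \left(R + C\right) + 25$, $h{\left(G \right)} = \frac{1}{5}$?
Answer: $\frac{6524}{5} \approx 1304.8$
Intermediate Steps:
$h{\left(G \right)} = \frac{1}{5}$
$s{\left(R,C \right)} = 25 + C + R$ ($s{\left(R,C \right)} = \left(C + R\right) + 25 = 25 + C + R$)
$14 s{\left(68,h{\left(-6 \right)} \right)} = 14 \left(25 + \frac{1}{5} + 68\right) = 14 \cdot \frac{466}{5} = \frac{6524}{5}$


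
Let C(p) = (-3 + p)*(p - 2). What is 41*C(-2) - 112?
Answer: 708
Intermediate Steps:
C(p) = (-3 + p)*(-2 + p)
41*C(-2) - 112 = 41*(6 + (-2)² - 5*(-2)) - 112 = 41*(6 + 4 + 10) - 112 = 41*20 - 112 = 820 - 112 = 708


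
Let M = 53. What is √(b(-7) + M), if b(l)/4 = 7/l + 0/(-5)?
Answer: 7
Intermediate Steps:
b(l) = 28/l (b(l) = 4*(7/l + 0/(-5)) = 4*(7/l + 0*(-⅕)) = 4*(7/l + 0) = 4*(7/l) = 28/l)
√(b(-7) + M) = √(28/(-7) + 53) = √(28*(-⅐) + 53) = √(-4 + 53) = √49 = 7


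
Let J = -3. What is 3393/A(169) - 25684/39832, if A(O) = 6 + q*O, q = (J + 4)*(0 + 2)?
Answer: 15789335/1712776 ≈ 9.2186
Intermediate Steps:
q = 2 (q = (-3 + 4)*(0 + 2) = 1*2 = 2)
A(O) = 6 + 2*O
3393/A(169) - 25684/39832 = 3393/(6 + 2*169) - 25684/39832 = 3393/(6 + 338) - 25684*1/39832 = 3393/344 - 6421/9958 = 15789335/1712776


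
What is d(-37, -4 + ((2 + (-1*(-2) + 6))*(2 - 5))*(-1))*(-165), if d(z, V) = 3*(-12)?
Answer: 5940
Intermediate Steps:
d(z, V) = -36
d(-37, -4 + ((2 + (-1*(-2) + 6))*(2 - 5))*(-1))*(-165) = -36*(-165) = 5940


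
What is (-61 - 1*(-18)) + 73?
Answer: 30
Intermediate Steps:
(-61 - 1*(-18)) + 73 = (-61 + 18) + 73 = -43 + 73 = 30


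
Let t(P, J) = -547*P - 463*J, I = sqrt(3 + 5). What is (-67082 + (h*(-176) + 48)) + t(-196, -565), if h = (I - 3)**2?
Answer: 298781 + 2112*sqrt(2) ≈ 3.0177e+5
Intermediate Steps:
I = 2*sqrt(2) (I = sqrt(8) = 2*sqrt(2) ≈ 2.8284)
h = (-3 + 2*sqrt(2))**2 (h = (2*sqrt(2) - 3)**2 = (-3 + 2*sqrt(2))**2 ≈ 0.029437)
(-67082 + (h*(-176) + 48)) + t(-196, -565) = (-67082 + ((17 - 12*sqrt(2))*(-176) + 48)) + (-547*(-196) - 463*(-565)) = (-67082 + ((-2992 + 2112*sqrt(2)) + 48)) + (107212 + 261595) = (-67082 + (-2944 + 2112*sqrt(2))) + 368807 = (-70026 + 2112*sqrt(2)) + 368807 = 298781 + 2112*sqrt(2)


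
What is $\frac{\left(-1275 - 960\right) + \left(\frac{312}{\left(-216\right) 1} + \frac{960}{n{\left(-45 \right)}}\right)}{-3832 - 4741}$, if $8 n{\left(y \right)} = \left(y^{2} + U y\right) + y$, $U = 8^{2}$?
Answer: $\frac{101024}{385785} \approx 0.26187$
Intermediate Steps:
$U = 64$
$n{\left(y \right)} = \frac{y^{2}}{8} + \frac{65 y}{8}$ ($n{\left(y \right)} = \frac{\left(y^{2} + 64 y\right) + y}{8} = \frac{y^{2} + 65 y}{8} = \frac{y^{2}}{8} + \frac{65 y}{8}$)
$\frac{\left(-1275 - 960\right) + \left(\frac{312}{\left(-216\right) 1} + \frac{960}{n{\left(-45 \right)}}\right)}{-3832 - 4741} = \frac{\left(-1275 - 960\right) + \left(\frac{312}{\left(-216\right) 1} + \frac{960}{\frac{1}{8} \left(-45\right) \left(65 - 45\right)}\right)}{-3832 - 4741} = \frac{\left(-1275 - 960\right) + \left(\frac{312}{-216} + \frac{960}{\frac{1}{8} \left(-45\right) 20}\right)}{-8573} = \left(-2235 + \left(312 \left(- \frac{1}{216}\right) + \frac{960}{- \frac{225}{2}}\right)\right) \left(- \frac{1}{8573}\right) = \left(-2235 + \left(- \frac{13}{9} + 960 \left(- \frac{2}{225}\right)\right)\right) \left(- \frac{1}{8573}\right) = \left(-2235 - \frac{449}{45}\right) \left(- \frac{1}{8573}\right) = \left(- \frac{101024}{45}\right) \left(- \frac{1}{8573}\right) = \frac{101024}{385785}$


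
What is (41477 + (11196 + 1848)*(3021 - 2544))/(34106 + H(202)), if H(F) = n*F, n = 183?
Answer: 6263465/71072 ≈ 88.128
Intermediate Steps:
H(F) = 183*F
(41477 + (11196 + 1848)*(3021 - 2544))/(34106 + H(202)) = (41477 + (11196 + 1848)*(3021 - 2544))/(34106 + 183*202) = (41477 + 13044*477)/(34106 + 36966) = (41477 + 6221988)/71072 = 6263465*(1/71072) = 6263465/71072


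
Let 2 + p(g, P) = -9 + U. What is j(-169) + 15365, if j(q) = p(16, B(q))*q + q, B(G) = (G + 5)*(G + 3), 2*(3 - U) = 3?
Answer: 33603/2 ≈ 16802.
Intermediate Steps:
U = 3/2 (U = 3 - 1/2*3 = 3 - 3/2 = 3/2 ≈ 1.5000)
B(G) = (3 + G)*(5 + G) (B(G) = (5 + G)*(3 + G) = (3 + G)*(5 + G))
p(g, P) = -19/2 (p(g, P) = -2 + (-9 + 3/2) = -2 - 15/2 = -19/2)
j(q) = -17*q/2 (j(q) = -19*q/2 + q = -17*q/2)
j(-169) + 15365 = -17/2*(-169) + 15365 = 2873/2 + 15365 = 33603/2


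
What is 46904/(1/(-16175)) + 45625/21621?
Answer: -16403251590575/21621 ≈ -7.5867e+8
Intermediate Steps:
46904/(1/(-16175)) + 45625/21621 = 46904/(-1/16175) + 45625*(1/21621) = 46904*(-16175) + 45625/21621 = -758672200 + 45625/21621 = -16403251590575/21621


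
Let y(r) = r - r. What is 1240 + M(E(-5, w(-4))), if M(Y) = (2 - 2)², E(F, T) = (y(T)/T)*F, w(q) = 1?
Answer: 1240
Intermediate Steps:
y(r) = 0
E(F, T) = 0 (E(F, T) = (0/T)*F = 0*F = 0)
M(Y) = 0 (M(Y) = 0² = 0)
1240 + M(E(-5, w(-4))) = 1240 + 0 = 1240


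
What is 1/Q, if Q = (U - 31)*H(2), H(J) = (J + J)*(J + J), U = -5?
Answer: -1/576 ≈ -0.0017361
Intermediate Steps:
H(J) = 4*J² (H(J) = (2*J)*(2*J) = 4*J²)
Q = -576 (Q = (-5 - 31)*(4*2²) = -144*4 = -36*16 = -576)
1/Q = 1/(-576) = -1/576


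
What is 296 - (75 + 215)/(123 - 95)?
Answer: 3999/14 ≈ 285.64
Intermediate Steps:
296 - (75 + 215)/(123 - 95) = 296 - 290/28 = 296 - 1*145/14 = 296 - 145/14 = 3999/14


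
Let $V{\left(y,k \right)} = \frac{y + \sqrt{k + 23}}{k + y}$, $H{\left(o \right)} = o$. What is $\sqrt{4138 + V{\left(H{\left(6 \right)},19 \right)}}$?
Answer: $\frac{\sqrt{103456 + \sqrt{42}}}{5} \approx 64.331$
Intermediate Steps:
$V{\left(y,k \right)} = \frac{y + \sqrt{23 + k}}{k + y}$
$\sqrt{4138 + V{\left(H{\left(6 \right)},19 \right)}} = \sqrt{4138 + \frac{6 + \sqrt{23 + 19}}{19 + 6}} = \sqrt{4138 + \frac{6 + \sqrt{42}}{25}} = \sqrt{4138 + \left(\frac{6}{25} + \frac{\sqrt{42}}{25}\right)} = \sqrt{\frac{103456}{25} + \frac{\sqrt{42}}{25}}$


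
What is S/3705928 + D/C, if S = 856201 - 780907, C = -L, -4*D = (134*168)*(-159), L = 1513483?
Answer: -1601150446827/2804429513612 ≈ -0.57094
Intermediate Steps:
D = 894852 (D = -134*168*(-159)/4 = -5628*(-159) = -¼*(-3579408) = 894852)
C = -1513483 (C = -1*1513483 = -1513483)
S = 75294
S/3705928 + D/C = 75294/3705928 + 894852/(-1513483) = 75294*(1/3705928) + 894852*(-1/1513483) = 37647/1852964 - 894852/1513483 = -1601150446827/2804429513612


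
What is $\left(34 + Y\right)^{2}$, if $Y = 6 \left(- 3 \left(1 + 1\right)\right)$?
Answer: $4$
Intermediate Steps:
$Y = -36$ ($Y = 6 \left(\left(-3\right) 2\right) = 6 \left(-6\right) = -36$)
$\left(34 + Y\right)^{2} = \left(34 - 36\right)^{2} = \left(-2\right)^{2} = 4$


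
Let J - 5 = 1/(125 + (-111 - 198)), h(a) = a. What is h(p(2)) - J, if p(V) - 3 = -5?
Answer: -1287/184 ≈ -6.9946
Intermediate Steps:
p(V) = -2 (p(V) = 3 - 5 = -2)
J = 919/184 (J = 5 + 1/(125 + (-111 - 198)) = 5 + 1/(125 - 309) = 5 + 1/(-184) = 5 - 1/184 = 919/184 ≈ 4.9946)
h(p(2)) - J = -2 - 1*919/184 = -2 - 919/184 = -1287/184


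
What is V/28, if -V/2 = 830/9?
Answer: -415/63 ≈ -6.5873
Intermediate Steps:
V = -1660/9 ≈ -184.44
V/28 = -1660/9/28 = (1/28)*(-1660/9) = -415/63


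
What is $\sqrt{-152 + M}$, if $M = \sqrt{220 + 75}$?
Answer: $\sqrt{-152 + \sqrt{295}} \approx 11.611 i$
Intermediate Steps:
$M = \sqrt{295} \approx 17.176$
$\sqrt{-152 + M} = \sqrt{-152 + \sqrt{295}}$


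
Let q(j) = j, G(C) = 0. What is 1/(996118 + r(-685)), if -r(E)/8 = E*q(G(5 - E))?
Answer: 1/996118 ≈ 1.0039e-6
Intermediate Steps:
r(E) = 0 (r(E) = -8*E*0 = -8*0 = 0)
1/(996118 + r(-685)) = 1/(996118 + 0) = 1/996118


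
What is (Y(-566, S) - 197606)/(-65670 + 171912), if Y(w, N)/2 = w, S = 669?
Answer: -33123/17707 ≈ -1.8706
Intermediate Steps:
Y(w, N) = 2*w
(Y(-566, S) - 197606)/(-65670 + 171912) = (2*(-566) - 197606)/(-65670 + 171912) = (-1132 - 197606)/106242 = -198738*1/106242 = -33123/17707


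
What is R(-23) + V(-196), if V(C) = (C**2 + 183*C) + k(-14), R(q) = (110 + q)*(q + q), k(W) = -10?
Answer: -1464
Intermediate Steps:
R(q) = 2*q*(110 + q) (R(q) = (110 + q)*(2*q) = 2*q*(110 + q))
V(C) = -10 + C**2 + 183*C (V(C) = (C**2 + 183*C) - 10 = -10 + C**2 + 183*C)
R(-23) + V(-196) = 2*(-23)*(110 - 23) + (-10 + (-196)**2 + 183*(-196)) = 2*(-23)*87 + (-10 + 38416 - 35868) = -4002 + 2538 = -1464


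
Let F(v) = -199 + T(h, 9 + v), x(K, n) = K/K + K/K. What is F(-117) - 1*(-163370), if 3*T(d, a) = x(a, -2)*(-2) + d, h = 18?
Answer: 489527/3 ≈ 1.6318e+5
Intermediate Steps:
x(K, n) = 2 (x(K, n) = 1 + 1 = 2)
T(d, a) = -4/3 + d/3 (T(d, a) = (2*(-2) + d)/3 = (-4 + d)/3 = -4/3 + d/3)
F(v) = -583/3 (F(v) = -199 + (-4/3 + (1/3)*18) = -199 + (-4/3 + 6) = -199 + 14/3 = -583/3)
F(-117) - 1*(-163370) = -583/3 - 1*(-163370) = -583/3 + 163370 = 489527/3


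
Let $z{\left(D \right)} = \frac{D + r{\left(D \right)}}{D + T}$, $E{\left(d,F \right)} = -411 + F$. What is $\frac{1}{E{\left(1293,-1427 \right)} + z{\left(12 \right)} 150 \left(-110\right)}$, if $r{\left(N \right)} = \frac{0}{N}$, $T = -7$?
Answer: $- \frac{1}{41438} \approx -2.4132 \cdot 10^{-5}$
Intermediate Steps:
$r{\left(N \right)} = 0$
$z{\left(D \right)} = \frac{D}{-7 + D}$ ($z{\left(D \right)} = \frac{D + 0}{D - 7} = \frac{D}{-7 + D}$)
$\frac{1}{E{\left(1293,-1427 \right)} + z{\left(12 \right)} 150 \left(-110\right)} = \frac{1}{\left(-411 - 1427\right) + \frac{12}{-7 + 12} \cdot 150 \left(-110\right)} = \frac{1}{-1838 + \frac{12}{5} \cdot 150 \left(-110\right)} = \frac{1}{-1838 + 360 \left(-110\right)} = \frac{1}{-1838 - 39600} = \frac{1}{-41438} = - \frac{1}{41438}$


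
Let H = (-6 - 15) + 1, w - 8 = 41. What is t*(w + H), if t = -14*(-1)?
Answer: 406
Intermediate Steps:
w = 49 (w = 8 + 41 = 49)
t = 14
H = -20 (H = -21 + 1 = -20)
t*(w + H) = 14*(49 - 20) = 14*29 = 406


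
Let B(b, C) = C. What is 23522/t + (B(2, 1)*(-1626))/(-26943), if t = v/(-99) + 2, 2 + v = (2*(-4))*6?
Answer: 10456995767/1113644 ≈ 9389.9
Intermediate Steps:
v = -50 (v = -2 + (2*(-4))*6 = -2 - 8*6 = -2 - 48 = -50)
t = 248/99 (t = -50/(-99) + 2 = -1/99*(-50) + 2 = 50/99 + 2 = 248/99 ≈ 2.5051)
23522/t + (B(2, 1)*(-1626))/(-26943) = 23522/(248/99) + (1*(-1626))/(-26943) = 23522*(99/248) - 1626*(-1/26943) = 1164339/124 + 542/8981 = 10456995767/1113644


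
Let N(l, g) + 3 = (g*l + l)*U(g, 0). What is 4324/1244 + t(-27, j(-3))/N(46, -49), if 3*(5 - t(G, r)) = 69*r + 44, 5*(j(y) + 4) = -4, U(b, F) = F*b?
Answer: -421276/13995 ≈ -30.102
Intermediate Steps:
j(y) = -24/5 (j(y) = -4 + (⅕)*(-4) = -4 - ⅘ = -24/5)
t(G, r) = -29/3 - 23*r (t(G, r) = 5 - (69*r + 44)/3 = 5 - (44 + 69*r)/3 = 5 + (-44/3 - 23*r) = -29/3 - 23*r)
N(l, g) = -3 (N(l, g) = -3 + (g*l + l)*(0*g) = -3 + (l + g*l)*0 = -3 + 0 = -3)
4324/1244 + t(-27, j(-3))/N(46, -49) = 4324/1244 + (-29/3 - 23*(-24/5))/(-3) = 4324*(1/1244) + (-29/3 + 552/5)*(-⅓) = 1081/311 + (1511/15)*(-⅓) = 1081/311 - 1511/45 = -421276/13995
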